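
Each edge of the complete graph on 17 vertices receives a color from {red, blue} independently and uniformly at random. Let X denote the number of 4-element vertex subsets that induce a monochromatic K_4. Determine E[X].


Let X = Σ_S X_S over the C(17, 4) = 2380 subsets S of size 4, where X_S = 1 if the K_4 on S is monochromatic.
For a fixed S, the K_4 on S has C(4, 2) = 6 edges. P[all 6 edges red] = (1/2)^6, and likewise for blue, so P[monochromatic] = 2·(1/2)^6 = 2^{1 − 6} = 1/32.
Summing: E[X] = C(17, 4) · 2^{1 − 6} = 2380 · 1/32 = 595/8.
Numerically: E[X] ≈ 74.375.

E[X] = C(17,4)·2^(1−C(4,2)) = 595/8 ≈ 74.375.


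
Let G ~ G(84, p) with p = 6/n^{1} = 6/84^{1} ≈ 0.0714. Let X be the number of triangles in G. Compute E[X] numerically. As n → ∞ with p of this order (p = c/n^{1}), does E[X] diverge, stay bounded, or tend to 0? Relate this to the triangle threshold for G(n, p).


Number of potential triangles: C(84, 3) = 95284.
Each occurs with probability p³ ≈ (0.0714)³ ≈ 3.64431e-04.
By linearity: E[X] = C(84, 3)·p³ ≈ 95284 · 3.64431e-04 ≈ 34.724.
Here α = 1, so p = 6/n is exactly at the triangle threshold p ~ 1/n. Asymptotically E[X] → c³/6 = 6³/6 = 36 ≈ 36.000, a bounded constant. In this regime the triangle count is asymptotically Poisson(c³/6).

E[X] ≈ 34.724; in regime p = Θ(1/n^{1}) E[X] stays bounded (at the triangle threshold p ~ 1/n).


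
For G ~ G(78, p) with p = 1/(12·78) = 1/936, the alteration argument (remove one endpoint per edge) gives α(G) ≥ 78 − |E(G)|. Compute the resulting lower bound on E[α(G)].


E[|E(G)|] = C(78, 2)·p = 3003 · (1/936) = 77/24.
E[α(G)] ≥ n − E[|E(G)|] = 78 − 77/24 = 1795/24.
Numerically: ≈ 74.7917.
(This is only a lower bound; the true E[α(G)] may be larger.)

E[α(G)] ≥ 1795/24 ≈ 74.7917.


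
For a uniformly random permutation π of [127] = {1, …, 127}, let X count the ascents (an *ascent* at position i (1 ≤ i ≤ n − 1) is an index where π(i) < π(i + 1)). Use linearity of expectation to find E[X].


Write X = Σ X_I over i = 1, …, 126, with X_I the indicator of one ascent.
There are 126 indicators.
For each fixed i, the pair (π(i), π(i+1)) is a uniformly random ordered pair of distinct values from {1, …, 127}; by symmetry P[π(i) < π(i+1)] = 1/2.
By linearity: E[X] = 126 · (1/2) = (127 − 1) · (1/2) = 63 ≈ 63.0000.

E[X] = 63 = 63.0000.


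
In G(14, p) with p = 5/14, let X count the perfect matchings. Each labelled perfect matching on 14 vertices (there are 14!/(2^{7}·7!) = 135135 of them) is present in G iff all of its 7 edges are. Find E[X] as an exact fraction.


K_14 has 14!/(2^{7}·7!) = 135135 labelled perfect matchings.
For each such perfect matching H, let X_H = 1 if all 7 edges of H are present in G. Then P[X_H = 1] = p^{7} = (5/14)^{7} = 78125/105413504.
By linearity: E[X] = Σ_H E[X_H] = 135135 · p^{7} = 135135 · 78125/105413504 = 1508203125/15059072.
Numerically: E[X] ≈ 100.2.

E[X] = 135135 · (5/14)^{7} = 1508203125/15059072 ≈ 100.2.


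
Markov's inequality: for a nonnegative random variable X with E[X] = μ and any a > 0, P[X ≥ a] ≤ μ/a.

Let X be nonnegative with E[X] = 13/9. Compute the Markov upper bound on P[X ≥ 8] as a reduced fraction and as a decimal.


μ = E[X] = 13/9, a = 8.
Markov: P[X ≥ 8] ≤ μ/a = (13/9)/8 = 13/72.
Numerically: ≈ 0.1806.
(Since a = 8 > μ = 1.4444, the bound 13/72 is < 1 and informative.)

P[X ≥ 8] ≤ 13/72 ≈ 0.1806.


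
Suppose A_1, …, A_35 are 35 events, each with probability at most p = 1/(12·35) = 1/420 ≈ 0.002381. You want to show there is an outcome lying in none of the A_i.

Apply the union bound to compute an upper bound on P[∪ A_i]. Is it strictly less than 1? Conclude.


Union bound: P[∪_{i=1}^{35} A_i] ≤ Σ_i P[A_i] ≤ 35·p = 35·(1/420) = 1/12.
Numerically: 1/12 ≈ 0.083333.
Is 1/12 < 1? YES.
Since P[∪ A_i] ≤ 1/12 < 1, the complement has P[∩ A_i^c] ≥ 1 − 1/12 = 11/12 > 0, so some outcome avoids every A_i.

35·p = 1/12 ≈ 0.083333; existence CERTIFIED by the union bound.


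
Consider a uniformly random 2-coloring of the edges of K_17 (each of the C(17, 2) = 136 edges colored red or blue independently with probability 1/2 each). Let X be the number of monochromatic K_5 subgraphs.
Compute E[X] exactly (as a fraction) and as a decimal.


Let X = Σ_S X_S over the C(17, 5) = 6188 subsets S of size 5, where X_S = 1 if the K_5 on S is monochromatic.
For a fixed S, the K_5 on S has C(5, 2) = 10 edges. P[all 10 edges red] = (1/2)^10, and likewise for blue, so P[monochromatic] = 2·(1/2)^10 = 2^{1 − 10} = 1/512.
Summing: E[X] = C(17, 5) · 2^{1 − 10} = 6188 · 1/512 = 1547/128.
Numerically: E[X] ≈ 12.0859.

E[X] = C(17,5)·2^(1−C(5,2)) = 1547/128 ≈ 12.0859.


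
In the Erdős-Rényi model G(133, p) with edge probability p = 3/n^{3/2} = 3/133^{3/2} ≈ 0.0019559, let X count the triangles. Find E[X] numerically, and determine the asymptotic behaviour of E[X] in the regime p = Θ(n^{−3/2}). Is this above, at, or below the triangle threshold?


Number of potential triangles: C(133, 3) = 383306.
Each occurs with probability p³ ≈ (0.0019559)³ ≈ 7.4822356e-09.
By linearity: E[X] = C(133, 3)·p³ ≈ 383306 · 7.4822356e-09 ≈ 0.00287.
Since α = 3/2 > 1, p = c/n^{3/2} = o(1/n) is below the triangle threshold p ~ 1/n. Asymptotically E[X] ~ (c³/6)·n^{3(1−α)} = (3³/6)·n^{-1.5} → 0, so by Markov's inequality G has no triangles w.h.p.

E[X] ≈ 0.00287; in regime p = Θ(1/n^{3/2}) E[X] tends to 0 (below the triangle threshold p ~ 1/n).


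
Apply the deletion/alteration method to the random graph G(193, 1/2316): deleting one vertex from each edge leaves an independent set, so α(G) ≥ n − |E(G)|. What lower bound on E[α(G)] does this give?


E[|E(G)|] = C(193, 2)·p = 18528 · (1/2316) = 8.
E[α(G)] ≥ n − E[|E(G)|] = 193 − 8 = 185.
Numerically: ≈ 185.000000.
(This is only a lower bound; the true E[α(G)] may be larger.)

E[α(G)] ≥ 185 ≈ 185.000000.


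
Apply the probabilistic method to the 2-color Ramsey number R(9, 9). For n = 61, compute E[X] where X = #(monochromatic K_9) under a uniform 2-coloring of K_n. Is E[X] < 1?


E[X] = C(61, 9) · 2^{1 − 36} = 17341763505 · 2^{−35} = 17341763505/34359738368.
As a reduced fraction: E[X] = 17341763505/34359738368 ≈ 0.50471.
Is E[X] < 1? YES.
Since E[X] < 1, there exists a 2-coloring of K_{61} with no monochromatic K_9; hence R(9, 9) > 61.

E[X] = 17341763505/34359738368 ≈ 0.50471; E[X] < 1, so R(9, 9) > 61.


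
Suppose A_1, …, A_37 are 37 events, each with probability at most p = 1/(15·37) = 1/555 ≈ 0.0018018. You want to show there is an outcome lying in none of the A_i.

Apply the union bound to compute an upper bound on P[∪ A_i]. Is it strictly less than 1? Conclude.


Union bound: P[∪_{i=1}^{37} A_i] ≤ Σ_i P[A_i] ≤ 37·p = 37·(1/555) = 1/15.
Numerically: 1/15 ≈ 0.0666667.
Is 1/15 < 1? YES.
Since P[∪ A_i] ≤ 1/15 < 1, the complement has P[∩ A_i^c] ≥ 1 − 1/15 = 14/15 > 0, so some outcome avoids every A_i.

37·p = 1/15 ≈ 0.0666667; existence CERTIFIED by the union bound.


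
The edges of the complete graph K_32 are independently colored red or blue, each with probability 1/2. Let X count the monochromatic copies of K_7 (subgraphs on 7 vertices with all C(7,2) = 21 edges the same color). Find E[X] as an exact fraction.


Let X = Σ_S X_S over the C(32, 7) = 3365856 subsets S of size 7, where X_S = 1 if the K_7 on S is monochromatic.
For a fixed S, the K_7 on S has C(7, 2) = 21 edges. P[all 21 edges red] = (1/2)^21, and likewise for blue, so P[monochromatic] = 2·(1/2)^21 = 2^{1 − 21} = 1/1048576.
By linearity of expectation: E[X] = C(32, 7) · 2^{1 − 21} = 3365856 · 1/1048576 = 105183/32768.
Numerically: E[X] ≈ 3.2099.

E[X] = C(32,7)·2^(1−C(7,2)) = 105183/32768 ≈ 3.2099.


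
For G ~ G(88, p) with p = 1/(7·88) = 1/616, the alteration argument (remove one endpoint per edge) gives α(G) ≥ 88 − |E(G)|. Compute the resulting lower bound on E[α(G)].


E[|E(G)|] = C(88, 2)·p = 3828 · (1/616) = 87/14.
E[α(G)] ≥ n − E[|E(G)|] = 88 − 87/14 = 1145/14.
Numerically: ≈ 81.786.
(This is only a lower bound; the true E[α(G)] may be larger.)

E[α(G)] ≥ 1145/14 ≈ 81.786.


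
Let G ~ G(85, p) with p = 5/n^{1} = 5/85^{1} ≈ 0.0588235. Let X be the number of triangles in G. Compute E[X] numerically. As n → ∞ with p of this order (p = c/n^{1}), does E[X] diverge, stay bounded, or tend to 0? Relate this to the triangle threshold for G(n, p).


Number of potential triangles: C(85, 3) = 98770.
Each occurs with probability p³ ≈ (0.0588235)³ ≈ 2.03541624e-04.
By linearity: E[X] = C(85, 3)·p³ ≈ 98770 · 2.03541624e-04 ≈ 20.103806.
Here α = 1, so p = 5/n is exactly at the triangle threshold p ~ 1/n. Asymptotically E[X] → c³/6 = 5³/6 = 125/6 ≈ 20.833333, a bounded constant. In this regime the triangle count is asymptotically Poisson(c³/6).

E[X] ≈ 20.103806; in regime p = Θ(1/n^{1}) E[X] stays bounded (at the triangle threshold p ~ 1/n).


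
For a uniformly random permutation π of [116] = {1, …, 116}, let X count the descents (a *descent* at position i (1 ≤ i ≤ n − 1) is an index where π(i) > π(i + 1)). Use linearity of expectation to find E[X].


Write X = Σ X_I over i = 1, …, 115, with X_I the indicator of one descent.
There are 115 indicators.
For each fixed i, the pair (π(i), π(i+1)) is a uniformly random ordered pair of distinct values from {1, …, 116}; by symmetry P[π(i) > π(i+1)] = 1/2.
By linearity: E[X] = 115 · (1/2) = (116 − 1) · (1/2) = 115/2 ≈ 57.500000.

E[X] = 115/2 = 57.500000.


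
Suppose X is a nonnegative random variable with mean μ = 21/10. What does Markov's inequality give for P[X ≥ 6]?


μ = E[X] = 21/10, a = 6.
Markov: P[X ≥ 6] ≤ μ/a = (21/10)/6 = 7/20.
Numerically: ≈ 0.35000.
(Since a = 6 > μ = 2.10000, the bound 7/20 is < 1 and informative.)

P[X ≥ 6] ≤ 7/20 ≈ 0.35000.


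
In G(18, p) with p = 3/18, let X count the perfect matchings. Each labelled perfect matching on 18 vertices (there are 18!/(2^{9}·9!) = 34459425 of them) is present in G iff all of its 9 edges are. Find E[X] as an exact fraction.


K_18 has 18!/(2^{9}·9!) = 34459425 labelled perfect matchings.
For each such perfect matching H, let X_H = 1 if all 9 edges of H are present in G. Then P[X_H = 1] = p^{9} = (1/6)^{9} = 1/10077696.
Summing the indicators: E[X] = Σ_H E[X_H] = 34459425 · p^{9} = 34459425 · 1/10077696 = 425425/124416.
Numerically: E[X] ≈ 3.419.

E[X] = 34459425 · (1/6)^{9} = 425425/124416 ≈ 3.419.


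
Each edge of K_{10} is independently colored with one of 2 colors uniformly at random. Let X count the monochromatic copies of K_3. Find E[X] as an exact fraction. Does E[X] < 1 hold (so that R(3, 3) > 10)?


E[X] = C(10, 3) · 2^{1 − 3} = 120 · 2^{−2} = 120/4.
As a reduced fraction: E[X] = 30 ≈ 30.000.
Is E[X] < 1? NO.
Since E[X] ≥ 1, the first-moment bound is inconclusive at n = 10; it does NOT by itself certify R(3, 3) > 10.

E[X] = 30 ≈ 30.000; E[X] ≥ 1; first-moment method inconclusive here.


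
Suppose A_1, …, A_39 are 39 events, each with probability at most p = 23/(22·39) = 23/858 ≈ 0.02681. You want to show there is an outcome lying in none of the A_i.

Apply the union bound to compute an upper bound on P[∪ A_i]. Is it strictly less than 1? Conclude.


Union bound: P[∪_{i=1}^{39} A_i] ≤ Σ_i P[A_i] ≤ 39·p = 39·(23/858) = 23/22.
Numerically: 23/22 ≈ 1.04545.
Is 23/22 < 1? NO.
Since the bound 23/22 is ≥ 1, the union bound is uninformative here; it does NOT by itself certify existence.

39·p = 23/22 ≈ 1.04545; existence NOT certified by the union bound.


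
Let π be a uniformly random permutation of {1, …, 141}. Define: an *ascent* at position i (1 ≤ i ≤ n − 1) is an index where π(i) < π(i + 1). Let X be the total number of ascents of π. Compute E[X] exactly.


Write X = Σ X_I over i = 1, …, 140, with X_I the indicator of one ascent.
There are 140 indicators.
For each fixed i, the pair (π(i), π(i+1)) is a uniformly random ordered pair of distinct values from {1, …, 141}; by symmetry P[π(i) < π(i+1)] = 1/2.
By linearity: E[X] = 140 · (1/2) = (141 − 1) · (1/2) = 70 ≈ 70.000.

E[X] = 70 = 70.000.


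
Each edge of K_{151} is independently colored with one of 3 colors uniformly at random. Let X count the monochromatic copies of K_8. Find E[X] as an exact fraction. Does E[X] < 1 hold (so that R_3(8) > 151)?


E[X] = C(151, 8) · 3^{1 − 28} = 5551321138650 · 3^{−27} = 5551321138650/7625597484987.
As a reduced fraction: E[X] = 616813459850/847288609443 ≈ 0.727985.
Is E[X] < 1? YES.
Since E[X] < 1, there exists a 3-coloring of K_{151} with no monochromatic K_8; hence R_3(8) > 151.

E[X] = 616813459850/847288609443 ≈ 0.727985; E[X] < 1, so R_3(8) > 151.


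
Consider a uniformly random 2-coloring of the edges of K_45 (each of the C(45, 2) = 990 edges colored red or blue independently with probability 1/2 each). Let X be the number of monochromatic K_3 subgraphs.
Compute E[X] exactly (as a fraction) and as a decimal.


Let X = Σ_S X_S over the C(45, 3) = 14190 subsets S of size 3, where X_S = 1 if the K_3 on S is monochromatic.
For a fixed S, the K_3 on S has C(3, 2) = 3 edges. P[all 3 edges red] = (1/2)^3, and likewise for blue, so P[monochromatic] = 2·(1/2)^3 = 2^{1 − 3} = 1/4.
By linearity of expectation: E[X] = C(45, 3) · 2^{1 − 3} = 14190 · 1/4 = 7095/2.
Numerically: E[X] ≈ 3547.500000.

E[X] = C(45,3)·2^(1−C(3,2)) = 7095/2 ≈ 3547.500000.


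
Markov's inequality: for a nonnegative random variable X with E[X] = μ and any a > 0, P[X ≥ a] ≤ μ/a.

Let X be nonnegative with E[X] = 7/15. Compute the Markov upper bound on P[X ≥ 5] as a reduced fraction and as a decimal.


μ = E[X] = 7/15, a = 5.
Markov: P[X ≥ 5] ≤ μ/a = (7/15)/5 = 7/75.
Numerically: ≈ 0.09333.
(Since a = 5 > μ = 0.46667, the bound 7/75 is < 1 and informative.)

P[X ≥ 5] ≤ 7/75 ≈ 0.09333.


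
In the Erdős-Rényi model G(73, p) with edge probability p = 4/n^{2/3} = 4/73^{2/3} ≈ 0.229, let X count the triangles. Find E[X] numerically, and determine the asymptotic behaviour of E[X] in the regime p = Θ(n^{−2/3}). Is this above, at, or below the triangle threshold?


Number of potential triangles: C(73, 3) = 62196.
Each occurs with probability p³ ≈ (0.229)³ ≈ 1.2009758e-02.
By linearity: E[X] = C(73, 3)·p³ ≈ 62196 · 1.2009758e-02 ≈ 746.95890.
Since α = 2/3 < 1, p = c/n^{2/3} ≫ 1/n is above the triangle threshold p ~ 1/n. Asymptotically E[X] ~ (c³/6)·n^{3(1−α)} = (4³/6)·n^{1} → ∞; triangles are abundant w.h.p.

E[X] ≈ 746.95890; in regime p = Θ(1/n^{2/3}) E[X] diverges (above the triangle threshold p ~ 1/n).


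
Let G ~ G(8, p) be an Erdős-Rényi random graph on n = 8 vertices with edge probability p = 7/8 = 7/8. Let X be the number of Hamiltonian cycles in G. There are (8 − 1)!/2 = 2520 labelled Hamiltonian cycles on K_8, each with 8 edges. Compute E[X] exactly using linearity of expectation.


K_8 has (8 − 1)!/2 = 2520 labelled Hamiltonian cycles.
For each such Hamiltonian cycle H, let X_H = 1 if all 8 edges of H are present in G. Then P[X_H = 1] = p^{8} = (7/8)^{8} = 5764801/16777216.
By linearity: E[X] = Σ_H E[X_H] = 2520 · p^{8} = 2520 · 5764801/16777216 = 1815912315/2097152.
Numerically: E[X] ≈ 866.

E[X] = 2520 · (7/8)^{8} = 1815912315/2097152 ≈ 866.


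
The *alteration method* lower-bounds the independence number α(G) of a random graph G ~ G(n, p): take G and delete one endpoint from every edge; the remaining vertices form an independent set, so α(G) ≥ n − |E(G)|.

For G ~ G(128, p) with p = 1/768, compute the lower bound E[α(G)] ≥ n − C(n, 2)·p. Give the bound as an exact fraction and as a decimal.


E[|E(G)|] = C(128, 2)·p = 8128 · (1/768) = 127/12.
E[α(G)] ≥ n − E[|E(G)|] = 128 − 127/12 = 1409/12.
Numerically: ≈ 117.4167.
(This is only a lower bound; the true E[α(G)] may be larger.)

E[α(G)] ≥ 1409/12 ≈ 117.4167.


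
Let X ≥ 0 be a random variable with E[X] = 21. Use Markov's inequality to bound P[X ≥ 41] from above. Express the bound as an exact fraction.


μ = E[X] = 21, a = 41.
Markov: P[X ≥ 41] ≤ μ/a = (21)/41 = 21/41.
Numerically: ≈ 0.512.
(Since a = 41 > μ = 21.000, the bound 21/41 is < 1 and informative.)

P[X ≥ 41] ≤ 21/41 ≈ 0.512.


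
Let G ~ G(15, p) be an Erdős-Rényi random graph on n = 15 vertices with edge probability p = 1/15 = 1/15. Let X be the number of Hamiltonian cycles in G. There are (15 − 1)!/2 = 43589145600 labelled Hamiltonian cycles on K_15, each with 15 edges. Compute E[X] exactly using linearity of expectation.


K_15 has (15 − 1)!/2 = 43589145600 labelled Hamiltonian cycles.
For each such Hamiltonian cycle H, let X_H = 1 if all 15 edges of H are present in G. Then P[X_H = 1] = p^{15} = (1/15)^{15} = 1/437893890380859375.
By linearity of expectation: E[X] = Σ_H E[X_H] = 43589145600 · p^{15} = 43589145600 · 1/437893890380859375 = 7175168/72081298828125.
Numerically: E[X] ≈ 9.95427e-08.

E[X] = 43589145600 · (1/15)^{15} = 7175168/72081298828125 ≈ 9.95427e-08.


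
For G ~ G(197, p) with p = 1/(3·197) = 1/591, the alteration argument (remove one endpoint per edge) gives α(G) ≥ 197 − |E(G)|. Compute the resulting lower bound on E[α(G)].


E[|E(G)|] = C(197, 2)·p = 19306 · (1/591) = 98/3.
E[α(G)] ≥ n − E[|E(G)|] = 197 − 98/3 = 493/3.
Numerically: ≈ 164.333.
(This is only a lower bound; the true E[α(G)] may be larger.)

E[α(G)] ≥ 493/3 ≈ 164.333.


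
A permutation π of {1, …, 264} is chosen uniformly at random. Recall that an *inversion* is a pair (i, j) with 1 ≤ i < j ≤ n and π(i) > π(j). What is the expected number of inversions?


Write X = Σ X_I over the C(264, 2) = 34716 pairs i < j, with X_I the indicator of one inversion.
There are 34716 indicators.
For each fixed pair i < j, the values π(i) and π(j) are two distinct elements of {1, …, 264} in uniformly random order; by symmetry P[π(i) > π(j)] = 1/2.
By linearity: E[X] = 34716 · (1/2) = C(264, 2) · (1/2) = 34716/2 = 17358 ≈ 17358.0000.

E[X] = 17358 = 17358.0000.


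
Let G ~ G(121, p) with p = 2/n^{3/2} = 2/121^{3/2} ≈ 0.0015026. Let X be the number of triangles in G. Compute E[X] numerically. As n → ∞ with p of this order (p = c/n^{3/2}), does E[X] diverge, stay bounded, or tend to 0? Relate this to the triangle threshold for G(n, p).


Number of potential triangles: C(121, 3) = 287980.
Each occurs with probability p³ ≈ (0.0015026)³ ≈ 3.3927809e-09.
By linearity: E[X] = C(121, 3)·p³ ≈ 287980 · 3.3927809e-09 ≈ 0.00098.
Since α = 3/2 > 1, p = c/n^{3/2} = o(1/n) is below the triangle threshold p ~ 1/n. Asymptotically E[X] ~ (c³/6)·n^{3(1−α)} = (2³/6)·n^{-1.5} → 0, so by Markov's inequality G has no triangles w.h.p.

E[X] ≈ 0.00098; in regime p = Θ(1/n^{3/2}) E[X] tends to 0 (below the triangle threshold p ~ 1/n).


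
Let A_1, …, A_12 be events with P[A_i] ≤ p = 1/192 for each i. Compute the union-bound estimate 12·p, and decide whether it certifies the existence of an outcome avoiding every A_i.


Union bound: P[∪_{i=1}^{12} A_i] ≤ Σ_i P[A_i] ≤ 12·p = 12·(1/192) = 1/16.
Numerically: 1/16 ≈ 0.06250.
Is 1/16 < 1? YES.
Since P[∪ A_i] ≤ 1/16 < 1, the complement has P[∩ A_i^c] ≥ 1 − 1/16 = 15/16 > 0, so some outcome avoids every A_i.

12·p = 1/16 ≈ 0.06250; existence CERTIFIED by the union bound.


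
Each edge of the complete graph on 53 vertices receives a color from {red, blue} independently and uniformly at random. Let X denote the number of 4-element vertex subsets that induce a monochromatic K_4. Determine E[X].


Let X = Σ_S X_S over the C(53, 4) = 292825 subsets S of size 4, where X_S = 1 if the K_4 on S is monochromatic.
For a fixed S, the K_4 on S has C(4, 2) = 6 edges. P[all 6 edges red] = (1/2)^6, and likewise for blue, so P[monochromatic] = 2·(1/2)^6 = 2^{1 − 6} = 1/32.
By linearity of expectation: E[X] = C(53, 4) · 2^{1 − 6} = 292825 · 1/32 = 292825/32.
Numerically: E[X] ≈ 9150.7812.

E[X] = C(53,4)·2^(1−C(4,2)) = 292825/32 ≈ 9150.7812.


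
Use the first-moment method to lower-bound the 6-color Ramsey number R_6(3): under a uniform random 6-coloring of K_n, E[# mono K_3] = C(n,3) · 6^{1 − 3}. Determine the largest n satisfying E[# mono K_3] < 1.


We need C(n, 3) · 6^{1 − 3} < 1, i.e. C(n, 3) < 6^{3 − 1} = 36.
Check values of n near the boundary:
  n = 3: C(3, 3) = 1; 1 < 36? YES
  n = 4: C(4, 3) = 4; 4 < 36? YES
  n = 5: C(5, 3) = 10; 10 < 36? YES
  n = 6: C(6, 3) = 20; 20 < 36? YES
  n = 7: C(7, 3) = 35; 35 < 36? YES
  n = 8: C(8, 3) = 56; 56 < 36? NO
The largest n with C(n, 3) < 36 is n = 7 (where E[X] = 35/36 ≈ 0.9722222). Hence R_6(3) > 7, i.e. R_6(3) ≥ 8.

Largest n = 7; hence R_6(3) > 7.


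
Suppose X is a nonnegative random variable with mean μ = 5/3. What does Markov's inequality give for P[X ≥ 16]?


μ = E[X] = 5/3, a = 16.
Markov: P[X ≥ 16] ≤ μ/a = (5/3)/16 = 5/48.
Numerically: ≈ 0.104.
(Since a = 16 > μ = 1.667, the bound 5/48 is < 1 and informative.)

P[X ≥ 16] ≤ 5/48 ≈ 0.104.


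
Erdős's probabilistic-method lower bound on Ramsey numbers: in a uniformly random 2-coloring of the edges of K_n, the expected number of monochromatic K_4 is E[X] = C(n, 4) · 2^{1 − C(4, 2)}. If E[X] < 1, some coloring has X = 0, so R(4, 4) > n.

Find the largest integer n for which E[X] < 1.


We need C(n, 4) · 2^{1 − 6} < 1, i.e. C(n, 4) < 2^{6 − 1} = 32.
Check values of n near the boundary:
  n = 5: C(5, 4) = 5; 5 < 32? YES
  n = 6: C(6, 4) = 15; 15 < 32? YES
  n = 7: C(7, 4) = 35; 35 < 32? NO
  n = 8: C(8, 4) = 70; 70 < 32? NO
  n = 9: C(9, 4) = 126; 126 < 32? NO
The largest n with C(n, 4) < 32 is n = 6 (where E[X] = 15/32 ≈ 0.46875). Hence R(4, 4) > 6, i.e. R(4, 4) ≥ 7.

Largest n = 6; hence R(4, 4) > 6.


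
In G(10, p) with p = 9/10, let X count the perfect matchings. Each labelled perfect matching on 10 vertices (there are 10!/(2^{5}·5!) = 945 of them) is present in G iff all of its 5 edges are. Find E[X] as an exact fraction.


K_10 has 10!/(2^{5}·5!) = 945 labelled perfect matchings.
For each such perfect matching H, let X_H = 1 if all 5 edges of H are present in G. Then P[X_H = 1] = p^{5} = (9/10)^{5} = 59049/100000.
By linearity: E[X] = Σ_H E[X_H] = 945 · p^{5} = 945 · 59049/100000 = 11160261/20000.
Numerically: E[X] ≈ 558.01.

E[X] = 945 · (9/10)^{5} = 11160261/20000 ≈ 558.01.


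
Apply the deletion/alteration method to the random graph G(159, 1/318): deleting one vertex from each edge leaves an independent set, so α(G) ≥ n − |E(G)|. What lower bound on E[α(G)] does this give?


E[|E(G)|] = C(159, 2)·p = 12561 · (1/318) = 79/2.
E[α(G)] ≥ n − E[|E(G)|] = 159 − 79/2 = 239/2.
Numerically: ≈ 119.50000.
(This is only a lower bound; the true E[α(G)] may be larger.)

E[α(G)] ≥ 239/2 ≈ 119.50000.


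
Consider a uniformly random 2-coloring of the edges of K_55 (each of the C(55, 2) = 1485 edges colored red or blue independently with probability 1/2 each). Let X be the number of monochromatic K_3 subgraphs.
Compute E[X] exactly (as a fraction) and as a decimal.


Let X = Σ_S X_S over the C(55, 3) = 26235 subsets S of size 3, where X_S = 1 if the K_3 on S is monochromatic.
For a fixed S, the K_3 on S has C(3, 2) = 3 edges. P[all 3 edges red] = (1/2)^3, and likewise for blue, so P[monochromatic] = 2·(1/2)^3 = 2^{1 − 3} = 1/4.
By linearity: E[X] = C(55, 3) · 2^{1 − 3} = 26235 · 1/4 = 26235/4.
Numerically: E[X] ≈ 6558.7500.

E[X] = C(55,3)·2^(1−C(3,2)) = 26235/4 ≈ 6558.7500.


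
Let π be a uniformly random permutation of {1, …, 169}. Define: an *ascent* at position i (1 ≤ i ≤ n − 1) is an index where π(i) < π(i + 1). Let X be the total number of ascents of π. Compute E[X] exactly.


Write X = Σ X_I over i = 1, …, 168, with X_I the indicator of one ascent.
There are 168 indicators.
For each fixed i, the pair (π(i), π(i+1)) is a uniformly random ordered pair of distinct values from {1, …, 169}; by symmetry P[π(i) < π(i+1)] = 1/2.
By linearity: E[X] = 168 · (1/2) = (169 − 1) · (1/2) = 84 ≈ 84.0000.

E[X] = 84 = 84.0000.


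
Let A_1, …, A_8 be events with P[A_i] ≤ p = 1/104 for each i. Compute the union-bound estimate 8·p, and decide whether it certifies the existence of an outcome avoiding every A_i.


Union bound: P[∪_{i=1}^{8} A_i] ≤ Σ_i P[A_i] ≤ 8·p = 8·(1/104) = 1/13.
Numerically: 1/13 ≈ 0.077.
Is 1/13 < 1? YES.
Since P[∪ A_i] ≤ 1/13 < 1, the complement has P[∩ A_i^c] ≥ 1 − 1/13 = 12/13 > 0, so some outcome avoids every A_i.

8·p = 1/13 ≈ 0.077; existence CERTIFIED by the union bound.


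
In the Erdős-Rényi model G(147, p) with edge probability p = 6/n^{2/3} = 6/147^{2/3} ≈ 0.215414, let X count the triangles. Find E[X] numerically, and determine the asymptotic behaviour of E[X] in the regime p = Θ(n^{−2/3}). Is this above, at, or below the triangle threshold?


Number of potential triangles: C(147, 3) = 518665.
Each occurs with probability p³ ≈ (0.215414)³ ≈ 9.99583507e-03.
By linearity: E[X] = C(147, 3)·p³ ≈ 518665 · 9.99583507e-03 ≈ 5184.489796.
Since α = 2/3 < 1, p = c/n^{2/3} ≫ 1/n is above the triangle threshold p ~ 1/n. Asymptotically E[X] ~ (c³/6)·n^{3(1−α)} = (6³/6)·n^{1} → ∞; triangles are abundant w.h.p.

E[X] ≈ 5184.489796; in regime p = Θ(1/n^{2/3}) E[X] diverges (above the triangle threshold p ~ 1/n).


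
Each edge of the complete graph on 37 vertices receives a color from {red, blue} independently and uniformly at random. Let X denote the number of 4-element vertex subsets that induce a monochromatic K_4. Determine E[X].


Let X = Σ_S X_S over the C(37, 4) = 66045 subsets S of size 4, where X_S = 1 if the K_4 on S is monochromatic.
For a fixed S, the K_4 on S has C(4, 2) = 6 edges. P[all 6 edges red] = (1/2)^6, and likewise for blue, so P[monochromatic] = 2·(1/2)^6 = 2^{1 − 6} = 1/32.
By linearity of expectation: E[X] = C(37, 4) · 2^{1 − 6} = 66045 · 1/32 = 66045/32.
Numerically: E[X] ≈ 2063.906250.

E[X] = C(37,4)·2^(1−C(4,2)) = 66045/32 ≈ 2063.906250.


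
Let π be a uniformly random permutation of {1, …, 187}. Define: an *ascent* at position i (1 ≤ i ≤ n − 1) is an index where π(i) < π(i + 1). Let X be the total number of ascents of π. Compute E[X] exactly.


Write X = Σ X_I over i = 1, …, 186, with X_I the indicator of one ascent.
There are 186 indicators.
For each fixed i, the pair (π(i), π(i+1)) is a uniformly random ordered pair of distinct values from {1, …, 187}; by symmetry P[π(i) < π(i+1)] = 1/2.
By linearity: E[X] = 186 · (1/2) = (187 − 1) · (1/2) = 93 ≈ 93.00000.

E[X] = 93 = 93.00000.


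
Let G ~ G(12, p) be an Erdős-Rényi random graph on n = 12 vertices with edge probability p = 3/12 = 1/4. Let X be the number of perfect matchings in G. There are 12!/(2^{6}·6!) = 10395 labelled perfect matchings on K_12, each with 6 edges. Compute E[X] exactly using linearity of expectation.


K_12 has 12!/(2^{6}·6!) = 10395 labelled perfect matchings.
For each such perfect matching H, let X_H = 1 if all 6 edges of H are present in G. Then P[X_H = 1] = p^{6} = (1/4)^{6} = 1/4096.
By linearity: E[X] = Σ_H E[X_H] = 10395 · p^{6} = 10395 · 1/4096 = 10395/4096.
Numerically: E[X] ≈ 2.53784.

E[X] = 10395 · (1/4)^{6} = 10395/4096 ≈ 2.53784.


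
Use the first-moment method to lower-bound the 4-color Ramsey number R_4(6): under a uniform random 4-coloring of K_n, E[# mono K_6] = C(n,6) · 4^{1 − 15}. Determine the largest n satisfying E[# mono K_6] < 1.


We need C(n, 6) · 4^{1 − 15} < 1, i.e. C(n, 6) < 4^{15 − 1} = 268435456.
Check values of n near the boundary:
  n = 75: C(75, 6) = 201359550; 201359550 < 268435456? YES
  n = 76: C(76, 6) = 218618940; 218618940 < 268435456? YES
  n = 77: C(77, 6) = 237093780; 237093780 < 268435456? YES
  n = 78: C(78, 6) = 256851595; 256851595 < 268435456? YES
  n = 79: C(79, 6) = 277962685; 277962685 < 268435456? NO
  n = 80: C(80, 6) = 300500200; 300500200 < 268435456? NO
  n = 81: C(81, 6) = 324540216; 324540216 < 268435456? NO
The largest n with C(n, 6) < 268435456 is n = 78 (where E[X] = 256851595/268435456 ≈ 0.956847). Hence R_4(6) > 78, i.e. R_4(6) ≥ 79.

Largest n = 78; hence R_4(6) > 78.


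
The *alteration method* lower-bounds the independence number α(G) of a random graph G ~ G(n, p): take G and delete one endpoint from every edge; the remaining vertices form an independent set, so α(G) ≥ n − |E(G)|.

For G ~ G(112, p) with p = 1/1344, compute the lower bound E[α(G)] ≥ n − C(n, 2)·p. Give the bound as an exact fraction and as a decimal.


E[|E(G)|] = C(112, 2)·p = 6216 · (1/1344) = 37/8.
E[α(G)] ≥ n − E[|E(G)|] = 112 − 37/8 = 859/8.
Numerically: ≈ 107.375000.
(This is only a lower bound; the true E[α(G)] may be larger.)

E[α(G)] ≥ 859/8 ≈ 107.375000.


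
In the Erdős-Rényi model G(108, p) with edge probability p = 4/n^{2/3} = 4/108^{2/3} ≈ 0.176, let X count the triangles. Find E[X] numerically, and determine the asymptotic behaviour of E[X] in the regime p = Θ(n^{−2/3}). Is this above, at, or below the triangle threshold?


Number of potential triangles: C(108, 3) = 204156.
Each occurs with probability p³ ≈ (0.176)³ ≈ 5.48697e-03.
By linearity: E[X] = C(108, 3)·p³ ≈ 204156 · 5.48697e-03 ≈ 1120.198.
Since α = 2/3 < 1, p = c/n^{2/3} ≫ 1/n is above the triangle threshold p ~ 1/n. Asymptotically E[X] ~ (c³/6)·n^{3(1−α)} = (4³/6)·n^{1} → ∞; triangles are abundant w.h.p.

E[X] ≈ 1120.198; in regime p = Θ(1/n^{2/3}) E[X] diverges (above the triangle threshold p ~ 1/n).


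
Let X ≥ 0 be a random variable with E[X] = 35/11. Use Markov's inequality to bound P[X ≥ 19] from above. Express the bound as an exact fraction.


μ = E[X] = 35/11, a = 19.
Markov: P[X ≥ 19] ≤ μ/a = (35/11)/19 = 35/209.
Numerically: ≈ 0.1675.
(Since a = 19 > μ = 3.1818, the bound 35/209 is < 1 and informative.)

P[X ≥ 19] ≤ 35/209 ≈ 0.1675.


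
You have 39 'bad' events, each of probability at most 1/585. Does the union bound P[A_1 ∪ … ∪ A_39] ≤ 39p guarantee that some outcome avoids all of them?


Union bound: P[∪_{i=1}^{39} A_i] ≤ Σ_i P[A_i] ≤ 39·p = 39·(1/585) = 1/15.
Numerically: 1/15 ≈ 0.066667.
Is 1/15 < 1? YES.
Since P[∪ A_i] ≤ 1/15 < 1, the complement has P[∩ A_i^c] ≥ 1 − 1/15 = 14/15 > 0, so some outcome avoids every A_i.

39·p = 1/15 ≈ 0.066667; existence CERTIFIED by the union bound.


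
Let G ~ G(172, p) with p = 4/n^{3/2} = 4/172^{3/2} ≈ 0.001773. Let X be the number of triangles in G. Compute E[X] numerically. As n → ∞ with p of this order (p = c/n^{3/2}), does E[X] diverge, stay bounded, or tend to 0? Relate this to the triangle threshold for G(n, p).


Number of potential triangles: C(172, 3) = 833340.
Each occurs with probability p³ ≈ (0.001773)³ ≈ 5.575733e-09.
By linearity: E[X] = C(172, 3)·p³ ≈ 833340 · 5.575733e-09 ≈ 0.0046.
Since α = 3/2 > 1, p = c/n^{3/2} = o(1/n) is below the triangle threshold p ~ 1/n. Asymptotically E[X] ~ (c³/6)·n^{3(1−α)} = (4³/6)·n^{-1.5} → 0, so by Markov's inequality G has no triangles w.h.p.

E[X] ≈ 0.0046; in regime p = Θ(1/n^{3/2}) E[X] tends to 0 (below the triangle threshold p ~ 1/n).


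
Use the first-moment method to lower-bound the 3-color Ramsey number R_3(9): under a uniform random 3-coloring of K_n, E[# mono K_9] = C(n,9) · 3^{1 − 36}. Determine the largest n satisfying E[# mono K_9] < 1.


We need C(n, 9) · 3^{1 − 36} < 1, i.e. C(n, 9) < 3^{36 − 1} = 50031545098999707.
Check values of n near the boundary:
  n = 300: C(300, 9) = 48052241692154700; 48052241692154700 < 50031545098999707? YES
  n = 301: C(301, 9) = 49533303936090975; 49533303936090975 < 50031545098999707? YES
  n = 302: C(302, 9) = 51054804739588650; 51054804739588650 < 50031545098999707? NO
  n = 303: C(303, 9) = 52617706925494425; 52617706925494425 < 50031545098999707? NO
The largest n with C(n, 9) < 50031545098999707 is n = 301 (where E[X] = 16511101312030325/16677181699666569 ≈ 0.990041). Hence R_3(9) > 301, i.e. R_3(9) ≥ 302.

Largest n = 301; hence R_3(9) > 301.


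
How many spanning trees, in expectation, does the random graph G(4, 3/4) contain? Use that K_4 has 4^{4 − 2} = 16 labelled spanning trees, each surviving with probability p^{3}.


K_4 has 4^{4 − 2} = 16 labelled spanning trees.
For each such spanning tree H, let X_H = 1 if all 3 edges of H are present in G. Then P[X_H = 1] = p^{3} = (3/4)^{3} = 27/64.
Summing the indicators: E[X] = Σ_H E[X_H] = 16 · p^{3} = 16 · 27/64 = 27/4.
Numerically: E[X] ≈ 6.75.

E[X] = 16 · (3/4)^{3} = 27/4 ≈ 6.75.


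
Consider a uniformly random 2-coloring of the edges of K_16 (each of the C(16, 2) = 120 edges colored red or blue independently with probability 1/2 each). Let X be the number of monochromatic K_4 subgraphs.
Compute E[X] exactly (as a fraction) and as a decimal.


Let X = Σ_S X_S over the C(16, 4) = 1820 subsets S of size 4, where X_S = 1 if the K_4 on S is monochromatic.
For a fixed S, the K_4 on S has C(4, 2) = 6 edges. P[all 6 edges red] = (1/2)^6, and likewise for blue, so P[monochromatic] = 2·(1/2)^6 = 2^{1 − 6} = 1/32.
By linearity of expectation: E[X] = C(16, 4) · 2^{1 − 6} = 1820 · 1/32 = 455/8.
Numerically: E[X] ≈ 56.87500.

E[X] = C(16,4)·2^(1−C(4,2)) = 455/8 ≈ 56.87500.


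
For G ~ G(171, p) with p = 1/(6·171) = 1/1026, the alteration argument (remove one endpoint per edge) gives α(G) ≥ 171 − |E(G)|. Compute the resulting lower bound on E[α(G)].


E[|E(G)|] = C(171, 2)·p = 14535 · (1/1026) = 85/6.
E[α(G)] ≥ n − E[|E(G)|] = 171 − 85/6 = 941/6.
Numerically: ≈ 156.8333.
(This is only a lower bound; the true E[α(G)] may be larger.)

E[α(G)] ≥ 941/6 ≈ 156.8333.


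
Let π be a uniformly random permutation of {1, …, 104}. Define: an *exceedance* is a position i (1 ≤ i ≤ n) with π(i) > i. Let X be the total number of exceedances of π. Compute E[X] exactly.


Write X = Σ_{i=1}^{104} X_i, where X_i = 1_{π(i) > i}.
For each fixed i, π(i) is uniform over {1, …, 104} (marginal of a uniform permutation), so P[π(i) > i] = (n − i)/n. Summing: Σ_{i=1}^{104} (n − i)/n = (0 + 1 + … + 103)/104 = 104(104 − 1)/(2·104) = (104 − 1)/2.
Hence E[X] = Σ_{i=1}^{104} (104 − i)/104 = 103/2 ≈ 51.50000.

E[X] = 103/2 = 51.50000.


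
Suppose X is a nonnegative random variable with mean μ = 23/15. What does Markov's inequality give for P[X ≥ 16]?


μ = E[X] = 23/15, a = 16.
Markov: P[X ≥ 16] ≤ μ/a = (23/15)/16 = 23/240.
Numerically: ≈ 0.096.
(Since a = 16 > μ = 1.533, the bound 23/240 is < 1 and informative.)

P[X ≥ 16] ≤ 23/240 ≈ 0.096.


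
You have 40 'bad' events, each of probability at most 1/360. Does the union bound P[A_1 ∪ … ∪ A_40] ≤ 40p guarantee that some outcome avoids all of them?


Union bound: P[∪_{i=1}^{40} A_i] ≤ Σ_i P[A_i] ≤ 40·p = 40·(1/360) = 1/9.
Numerically: 1/9 ≈ 0.11111.
Is 1/9 < 1? YES.
Since P[∪ A_i] ≤ 1/9 < 1, the complement has P[∩ A_i^c] ≥ 1 − 1/9 = 8/9 > 0, so some outcome avoids every A_i.

40·p = 1/9 ≈ 0.11111; existence CERTIFIED by the union bound.


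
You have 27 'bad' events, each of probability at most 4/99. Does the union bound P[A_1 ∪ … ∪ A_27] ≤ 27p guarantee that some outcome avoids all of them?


Union bound: P[∪_{i=1}^{27} A_i] ≤ Σ_i P[A_i] ≤ 27·p = 27·(4/99) = 12/11.
Numerically: 12/11 ≈ 1.0909.
Is 12/11 < 1? NO.
Since the bound 12/11 is ≥ 1, the union bound is uninformative here; it does NOT by itself certify existence.

27·p = 12/11 ≈ 1.0909; existence NOT certified by the union bound.


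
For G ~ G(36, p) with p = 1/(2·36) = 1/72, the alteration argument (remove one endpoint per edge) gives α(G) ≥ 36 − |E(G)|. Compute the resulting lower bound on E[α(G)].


E[|E(G)|] = C(36, 2)·p = 630 · (1/72) = 35/4.
E[α(G)] ≥ n − E[|E(G)|] = 36 − 35/4 = 109/4.
Numerically: ≈ 27.250000.
(This is only a lower bound; the true E[α(G)] may be larger.)

E[α(G)] ≥ 109/4 ≈ 27.250000.


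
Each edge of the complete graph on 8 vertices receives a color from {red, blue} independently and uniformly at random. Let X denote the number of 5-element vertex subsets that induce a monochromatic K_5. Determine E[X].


Let X = Σ_S X_S over the C(8, 5) = 56 subsets S of size 5, where X_S = 1 if the K_5 on S is monochromatic.
For a fixed S, the K_5 on S has C(5, 2) = 10 edges. P[all 10 edges red] = (1/2)^10, and likewise for blue, so P[monochromatic] = 2·(1/2)^10 = 2^{1 − 10} = 1/512.
By linearity of expectation: E[X] = C(8, 5) · 2^{1 − 10} = 56 · 1/512 = 7/64.
Numerically: E[X] ≈ 0.109.

E[X] = C(8,5)·2^(1−C(5,2)) = 7/64 ≈ 0.109.


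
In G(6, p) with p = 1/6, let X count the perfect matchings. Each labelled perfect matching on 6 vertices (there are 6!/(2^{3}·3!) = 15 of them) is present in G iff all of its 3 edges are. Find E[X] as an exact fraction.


K_6 has 6!/(2^{3}·3!) = 15 labelled perfect matchings.
For each such perfect matching H, let X_H = 1 if all 3 edges of H are present in G. Then P[X_H = 1] = p^{3} = (1/6)^{3} = 1/216.
By linearity: E[X] = Σ_H E[X_H] = 15 · p^{3} = 15 · 1/216 = 5/72.
Numerically: E[X] ≈ 0.069444.

E[X] = 15 · (1/6)^{3} = 5/72 ≈ 0.069444.


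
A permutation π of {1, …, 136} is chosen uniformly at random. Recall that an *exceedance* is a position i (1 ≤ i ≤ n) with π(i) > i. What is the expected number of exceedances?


Write X = Σ_{i=1}^{136} X_i, where X_i = 1_{π(i) > i}.
For each fixed i, π(i) is uniform over {1, …, 136} (marginal of a uniform permutation), so P[π(i) > i] = (n − i)/n. Summing: Σ_{i=1}^{136} (n − i)/n = (0 + 1 + … + 135)/136 = 136(136 − 1)/(2·136) = (136 − 1)/2.
Hence E[X] = Σ_{i=1}^{136} (136 − i)/136 = 135/2 ≈ 67.50000.

E[X] = 135/2 = 67.50000.


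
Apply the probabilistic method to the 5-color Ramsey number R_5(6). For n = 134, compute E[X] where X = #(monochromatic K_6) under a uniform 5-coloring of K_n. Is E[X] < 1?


E[X] = C(134, 6) · 5^{1 − 15} = 7177979809 · 5^{−14} = 7177979809/6103515625.
As a reduced fraction: E[X] = 7177979809/6103515625 ≈ 1.1760.
Is E[X] < 1? NO.
Since E[X] ≥ 1, the first-moment bound is inconclusive at n = 134; it does NOT by itself certify R_5(6) > 134.

E[X] = 7177979809/6103515625 ≈ 1.1760; E[X] ≥ 1; first-moment method inconclusive here.


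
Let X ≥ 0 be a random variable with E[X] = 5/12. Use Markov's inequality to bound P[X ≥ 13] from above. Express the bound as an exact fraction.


μ = E[X] = 5/12, a = 13.
Markov: P[X ≥ 13] ≤ μ/a = (5/12)/13 = 5/156.
Numerically: ≈ 0.0321.
(Since a = 13 > μ = 0.4167, the bound 5/156 is < 1 and informative.)

P[X ≥ 13] ≤ 5/156 ≈ 0.0321.


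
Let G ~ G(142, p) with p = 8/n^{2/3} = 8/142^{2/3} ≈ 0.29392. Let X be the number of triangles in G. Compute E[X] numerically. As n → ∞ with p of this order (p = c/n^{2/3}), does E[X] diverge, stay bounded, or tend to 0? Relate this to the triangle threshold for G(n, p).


Number of potential triangles: C(142, 3) = 467180.
Each occurs with probability p³ ≈ (0.29392)³ ≈ 2.5391787e-02.
By linearity: E[X] = C(142, 3)·p³ ≈ 467180 · 2.5391787e-02 ≈ 11862.53521.
Since α = 2/3 < 1, p = c/n^{2/3} ≫ 1/n is above the triangle threshold p ~ 1/n. Asymptotically E[X] ~ (c³/6)·n^{3(1−α)} = (8³/6)·n^{1} → ∞; triangles are abundant w.h.p.

E[X] ≈ 11862.53521; in regime p = Θ(1/n^{2/3}) E[X] diverges (above the triangle threshold p ~ 1/n).


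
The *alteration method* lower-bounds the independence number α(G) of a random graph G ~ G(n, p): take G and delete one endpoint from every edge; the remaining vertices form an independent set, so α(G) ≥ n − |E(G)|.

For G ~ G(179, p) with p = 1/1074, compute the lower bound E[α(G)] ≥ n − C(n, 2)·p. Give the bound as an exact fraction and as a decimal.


E[|E(G)|] = C(179, 2)·p = 15931 · (1/1074) = 89/6.
E[α(G)] ≥ n − E[|E(G)|] = 179 − 89/6 = 985/6.
Numerically: ≈ 164.16667.
(This is only a lower bound; the true E[α(G)] may be larger.)

E[α(G)] ≥ 985/6 ≈ 164.16667.
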